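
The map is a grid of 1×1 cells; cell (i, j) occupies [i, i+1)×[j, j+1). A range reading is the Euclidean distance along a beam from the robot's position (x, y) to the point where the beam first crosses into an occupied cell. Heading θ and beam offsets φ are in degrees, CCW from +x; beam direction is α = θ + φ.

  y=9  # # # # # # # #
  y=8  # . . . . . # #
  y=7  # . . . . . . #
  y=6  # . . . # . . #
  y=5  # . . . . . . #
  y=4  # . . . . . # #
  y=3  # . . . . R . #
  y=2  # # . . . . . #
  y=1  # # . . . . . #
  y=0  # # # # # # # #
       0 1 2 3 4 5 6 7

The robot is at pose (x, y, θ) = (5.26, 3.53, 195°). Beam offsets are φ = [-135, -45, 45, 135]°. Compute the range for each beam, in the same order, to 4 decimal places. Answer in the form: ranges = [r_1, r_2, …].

ranges = [1.4800, 4.9190, 2.9214, 2.0092]

beam 1: φ=-135°, α=60°
  cosα=0.5000 sinα=0.8660 | (5,3) | tMaxX 1.4800 tMaxY 0.5427 | tΔX 2.0000 tΔY 1.1547
    t=0.5427 [y] (5,4)
    t=1.4800 [x] (6,4) — stop
  → r_1 = 1.4800
beam 2: φ=-45°, α=150°
  cosα=-0.8660 sinα=0.5000 | (5,3) | tMaxX 0.3002 tMaxY 0.9400 | tΔX 1.1547 tΔY 2.0000
    t=0.3002 [x] (4,3)
    t=0.9400 [y] (4,4)
    t=1.4549 [x] (3,4)
    t=2.6096 [x] (2,4)
    t=2.9400 [y] (2,5)
    t=3.7643 [x] (1,5)
    t=4.9190 [x] (0,5) — stop
  → r_2 = 4.9190
beam 3: φ=45°, α=240°
  cosα=-0.5000 sinα=-0.8660 | (5,3) | tMaxX 0.5200 tMaxY 0.6120 | tΔX 2.0000 tΔY 1.1547
    t=0.5200 [x] (4,3)
    t=0.6120 [y] (4,2)
    t=1.7667 [y] (4,1)
    t=2.5200 [x] (3,1)
    t=2.9214 [y] (3,0) — stop
  → r_3 = 2.9214
beam 4: φ=135°, α=330°
  cosα=0.8660 sinα=-0.5000 | (5,3) | tMaxX 0.8545 tMaxY 1.0600 | tΔX 1.1547 tΔY 2.0000
    t=0.8545 [x] (6,3)
    t=1.0600 [y] (6,2)
    t=2.0092 [x] (7,2) — stop
  → r_4 = 2.0092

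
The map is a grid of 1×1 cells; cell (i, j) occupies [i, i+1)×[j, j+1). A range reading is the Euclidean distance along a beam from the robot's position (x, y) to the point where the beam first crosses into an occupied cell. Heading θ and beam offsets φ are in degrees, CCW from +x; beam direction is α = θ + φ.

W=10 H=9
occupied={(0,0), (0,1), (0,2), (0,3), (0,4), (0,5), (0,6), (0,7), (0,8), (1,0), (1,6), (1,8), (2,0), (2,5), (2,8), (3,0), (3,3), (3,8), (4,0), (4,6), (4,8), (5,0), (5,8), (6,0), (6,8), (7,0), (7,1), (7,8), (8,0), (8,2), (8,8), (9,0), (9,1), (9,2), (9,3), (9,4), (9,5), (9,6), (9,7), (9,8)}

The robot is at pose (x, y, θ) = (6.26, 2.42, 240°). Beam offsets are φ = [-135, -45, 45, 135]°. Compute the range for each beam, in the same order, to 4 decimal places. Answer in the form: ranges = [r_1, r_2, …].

ranges = [5.7768, 5.4456, 1.4701, 1.8014]

beam 1: φ=-135°, α=105°
  dir = (cos 105°, sin 105°) = (-0.2588, 0.9659); from cell (6,2)
  next x-line at t=1.0046, next y-line at t=0.6005; Δt_x=3.8637, Δt_y=1.0353
    y: enter (6,3) at t=0.6005
    x: enter (5,3) at t=1.0046
    y: enter (5,4) at t=1.6357
    y: enter (5,5) at t=2.6710
    y: enter (5,6) at t=3.7063
    y: enter (5,7) at t=4.7416
    x: enter (4,7) at t=4.8683
    y: enter (4,8) at t=5.7768 ← occupied
  → r_1 = 5.7768
beam 2: φ=-45°, α=195°
  dir = (cos 195°, sin 195°) = (-0.9659, -0.2588); from cell (6,2)
  next x-line at t=0.2692, next y-line at t=1.6228; Δt_x=1.0353, Δt_y=3.8637
    x: enter (5,2) at t=0.2692
    x: enter (4,2) at t=1.3044
    y: enter (4,1) at t=1.6228
    x: enter (3,1) at t=2.3397
    x: enter (2,1) at t=3.3750
    x: enter (1,1) at t=4.4103
    x: enter (0,1) at t=5.4456 ← occupied
  → r_2 = 5.4456
beam 3: φ=45°, α=285°
  dir = (cos 285°, sin 285°) = (0.2588, -0.9659); from cell (6,2)
  next x-line at t=2.8591, next y-line at t=0.4348; Δt_x=3.8637, Δt_y=1.0353
    y: enter (6,1) at t=0.4348
    y: enter (6,0) at t=1.4701 ← occupied
  → r_3 = 1.4701
beam 4: φ=135°, α=15°
  dir = (cos 15°, sin 15°) = (0.9659, 0.2588); from cell (6,2)
  next x-line at t=0.7661, next y-line at t=2.2409; Δt_x=1.0353, Δt_y=3.8637
    x: enter (7,2) at t=0.7661
    x: enter (8,2) at t=1.8014 ← occupied
  → r_4 = 1.8014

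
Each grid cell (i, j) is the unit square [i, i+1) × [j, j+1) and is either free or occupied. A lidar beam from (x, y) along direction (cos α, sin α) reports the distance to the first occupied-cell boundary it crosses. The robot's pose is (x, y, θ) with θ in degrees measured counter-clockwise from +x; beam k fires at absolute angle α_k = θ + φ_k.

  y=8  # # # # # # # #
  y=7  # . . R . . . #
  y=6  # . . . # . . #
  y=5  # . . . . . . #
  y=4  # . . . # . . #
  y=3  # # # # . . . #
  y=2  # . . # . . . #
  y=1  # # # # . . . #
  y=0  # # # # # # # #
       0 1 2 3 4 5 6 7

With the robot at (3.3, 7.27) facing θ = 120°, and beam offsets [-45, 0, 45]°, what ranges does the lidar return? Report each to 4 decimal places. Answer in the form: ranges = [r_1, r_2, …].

ranges = [0.7558, 0.8429, 2.3811]

beam 1: φ=-45°, α=75°
  d=(0.2588,0.9659)  start (3,7)  tX=2.7046 tY=0.7558  stride 1/|dx|=3.8637 1/|dy|=1.0353
    cross y-line → (3,8), t=0.7558 (wall)
  → r_1 = 0.7558
beam 2: φ=0°, α=120°
  d=(-0.5000,0.8660)  start (3,7)  tX=0.6000 tY=0.8429  stride 1/|dx|=2.0000 1/|dy|=1.1547
    cross x-line → (2,7), t=0.6000
    cross y-line → (2,8), t=0.8429 (wall)
  → r_2 = 0.8429
beam 3: φ=45°, α=165°
  d=(-0.9659,0.2588)  start (3,7)  tX=0.3106 tY=2.8205  stride 1/|dx|=1.0353 1/|dy|=3.8637
    cross x-line → (2,7), t=0.3106
    cross x-line → (1,7), t=1.3459
    cross x-line → (0,7), t=2.3811 (wall)
  → r_3 = 2.3811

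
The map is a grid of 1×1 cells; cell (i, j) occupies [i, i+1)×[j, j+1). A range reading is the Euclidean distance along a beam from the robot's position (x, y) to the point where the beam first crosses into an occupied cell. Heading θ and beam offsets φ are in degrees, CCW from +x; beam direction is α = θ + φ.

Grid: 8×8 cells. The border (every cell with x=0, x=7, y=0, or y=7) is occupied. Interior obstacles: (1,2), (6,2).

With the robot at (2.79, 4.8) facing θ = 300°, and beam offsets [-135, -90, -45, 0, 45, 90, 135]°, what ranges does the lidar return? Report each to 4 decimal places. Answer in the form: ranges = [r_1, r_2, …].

ranges = [1.8531, 2.0669, 3.9340, 4.3879, 4.3585, 4.4000, 2.2776]

beam 1: φ=-135°, α=165°
  cosα=-0.9659 sinα=0.2588 | (2,4) | tMaxX 0.8179 tMaxY 0.7727 | tΔX 1.0353 tΔY 3.8637
    t=0.7727 [y] (2,5)
    t=0.8179 [x] (1,5)
    t=1.8531 [x] (0,5) — stop
  → r_1 = 1.8531
beam 2: φ=-90°, α=210°
  cosα=-0.8660 sinα=-0.5000 | (2,4) | tMaxX 0.9122 tMaxY 1.6000 | tΔX 1.1547 tΔY 2.0000
    t=0.9122 [x] (1,4)
    t=1.6000 [y] (1,3)
    t=2.0669 [x] (0,3) — stop
  → r_2 = 2.0669
beam 3: φ=-45°, α=255°
  cosα=-0.2588 sinα=-0.9659 | (2,4) | tMaxX 3.0523 tMaxY 0.8282 | tΔX 3.8637 tΔY 1.0353
    t=0.8282 [y] (2,3)
    t=1.8635 [y] (2,2)
    t=2.8988 [y] (2,1)
    t=3.0523 [x] (1,1)
    t=3.9340 [y] (1,0) — stop
  → r_3 = 3.9340
beam 4: φ=0°, α=300°
  cosα=0.5000 sinα=-0.8660 | (2,4) | tMaxX 0.4200 tMaxY 0.9238 | tΔX 2.0000 tΔY 1.1547
    t=0.4200 [x] (3,4)
    t=0.9238 [y] (3,3)
    t=2.0785 [y] (3,2)
    t=2.4200 [x] (4,2)
    t=3.2332 [y] (4,1)
    t=4.3879 [y] (4,0) — stop
  → r_4 = 4.3879
beam 5: φ=45°, α=345°
  cosα=0.9659 sinα=-0.2588 | (2,4) | tMaxX 0.2174 tMaxY 3.0910 | tΔX 1.0353 tΔY 3.8637
    t=0.2174 [x] (3,4)
    t=1.2527 [x] (4,4)
    t=2.2880 [x] (5,4)
    t=3.0910 [y] (5,3)
    t=3.3232 [x] (6,3)
    t=4.3585 [x] (7,3) — stop
  → r_5 = 4.3585
beam 6: φ=90°, α=30°
  cosα=0.8660 sinα=0.5000 | (2,4) | tMaxX 0.2425 tMaxY 0.4000 | tΔX 1.1547 tΔY 2.0000
    t=0.2425 [x] (3,4)
    t=0.4000 [y] (3,5)
    t=1.3972 [x] (4,5)
    t=2.4000 [y] (4,6)
    t=2.5519 [x] (5,6)
    t=3.7066 [x] (6,6)
    t=4.4000 [y] (6,7) — stop
  → r_6 = 4.4000
beam 7: φ=135°, α=75°
  cosα=0.2588 sinα=0.9659 | (2,4) | tMaxX 0.8114 tMaxY 0.2071 | tΔX 3.8637 tΔY 1.0353
    t=0.2071 [y] (2,5)
    t=0.8114 [x] (3,5)
    t=1.2423 [y] (3,6)
    t=2.2776 [y] (3,7) — stop
  → r_7 = 2.2776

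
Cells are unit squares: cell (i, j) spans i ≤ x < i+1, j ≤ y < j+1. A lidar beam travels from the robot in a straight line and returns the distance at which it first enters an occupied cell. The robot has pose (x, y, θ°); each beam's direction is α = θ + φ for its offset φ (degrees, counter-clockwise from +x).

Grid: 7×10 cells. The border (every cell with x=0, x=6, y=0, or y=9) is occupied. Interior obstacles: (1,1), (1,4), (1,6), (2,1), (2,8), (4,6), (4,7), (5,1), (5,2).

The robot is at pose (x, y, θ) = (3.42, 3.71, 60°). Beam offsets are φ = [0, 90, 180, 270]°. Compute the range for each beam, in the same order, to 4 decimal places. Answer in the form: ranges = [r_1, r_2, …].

beam 1: φ=0°, α=60°
  dir = (cos 60°, sin 60°) = (0.5000, 0.8660); from cell (3,3)
  next x-line at t=1.1600, next y-line at t=0.3349; Δt_x=2.0000, Δt_y=1.1547
    y: enter (3,4) at t=0.3349
    x: enter (4,4) at t=1.1600
    y: enter (4,5) at t=1.4896
    y: enter (4,6) at t=2.6443 ← occupied
  → r_1 = 2.6443
beam 2: φ=90°, α=150°
  dir = (cos 150°, sin 150°) = (-0.8660, 0.5000); from cell (3,3)
  next x-line at t=0.4850, next y-line at t=0.5800; Δt_x=1.1547, Δt_y=2.0000
    x: enter (2,3) at t=0.4850
    y: enter (2,4) at t=0.5800
    x: enter (1,4) at t=1.6397 ← occupied
  → r_2 = 1.6397
beam 3: φ=180°, α=240°
  dir = (cos 240°, sin 240°) = (-0.5000, -0.8660); from cell (3,3)
  next x-line at t=0.8400, next y-line at t=0.8198; Δt_x=2.0000, Δt_y=1.1547
    y: enter (3,2) at t=0.8198
    x: enter (2,2) at t=0.8400
    y: enter (2,1) at t=1.9745 ← occupied
  → r_3 = 1.9745
beam 4: φ=270°, α=330°
  dir = (cos 330°, sin 330°) = (0.8660, -0.5000); from cell (3,3)
  next x-line at t=0.6697, next y-line at t=1.4200; Δt_x=1.1547, Δt_y=2.0000
    x: enter (4,3) at t=0.6697
    y: enter (4,2) at t=1.4200
    x: enter (5,2) at t=1.8244 ← occupied
  → r_4 = 1.8244

ranges = [2.6443, 1.6397, 1.9745, 1.8244]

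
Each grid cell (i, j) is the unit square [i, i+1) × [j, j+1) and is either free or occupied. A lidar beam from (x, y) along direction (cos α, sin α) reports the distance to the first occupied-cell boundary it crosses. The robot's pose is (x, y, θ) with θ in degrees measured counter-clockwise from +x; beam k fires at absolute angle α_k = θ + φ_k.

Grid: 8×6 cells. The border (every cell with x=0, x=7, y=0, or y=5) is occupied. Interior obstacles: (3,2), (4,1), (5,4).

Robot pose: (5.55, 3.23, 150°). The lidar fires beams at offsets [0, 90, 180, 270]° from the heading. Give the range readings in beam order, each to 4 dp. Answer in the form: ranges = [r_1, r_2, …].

ranges = [3.5400, 1.4203, 1.6743, 0.8891]

beam 1: φ=0°, α=150°
  direction (-0.8660, 0.5000); cell (5,3); t to first gridline: x 0.6351, y 1.5400 (then +1.1547 / +2.0000)
    (4,3) via x @ 0.6351
    (4,4) via y @ 1.5400
    (3,4) via x @ 1.7898
    (2,4) via x @ 2.9445
    (2,5) via y @ 3.5400  # hit
  → r_1 = 3.5400
beam 2: φ=90°, α=240°
  direction (-0.5000, -0.8660); cell (5,3); t to first gridline: x 1.1000, y 0.2656 (then +2.0000 / +1.1547)
    (5,2) via y @ 0.2656
    (4,2) via x @ 1.1000
    (4,1) via y @ 1.4203  # hit
  → r_2 = 1.4203
beam 3: φ=180°, α=330°
  direction (0.8660, -0.5000); cell (5,3); t to first gridline: x 0.5196, y 0.4600 (then +1.1547 / +2.0000)
    (5,2) via y @ 0.4600
    (6,2) via x @ 0.5196
    (7,2) via x @ 1.6743  # hit
  → r_3 = 1.6743
beam 4: φ=270°, α=60°
  direction (0.5000, 0.8660); cell (5,3); t to first gridline: x 0.9000, y 0.8891 (then +2.0000 / +1.1547)
    (5,4) via y @ 0.8891  # hit
  → r_4 = 0.8891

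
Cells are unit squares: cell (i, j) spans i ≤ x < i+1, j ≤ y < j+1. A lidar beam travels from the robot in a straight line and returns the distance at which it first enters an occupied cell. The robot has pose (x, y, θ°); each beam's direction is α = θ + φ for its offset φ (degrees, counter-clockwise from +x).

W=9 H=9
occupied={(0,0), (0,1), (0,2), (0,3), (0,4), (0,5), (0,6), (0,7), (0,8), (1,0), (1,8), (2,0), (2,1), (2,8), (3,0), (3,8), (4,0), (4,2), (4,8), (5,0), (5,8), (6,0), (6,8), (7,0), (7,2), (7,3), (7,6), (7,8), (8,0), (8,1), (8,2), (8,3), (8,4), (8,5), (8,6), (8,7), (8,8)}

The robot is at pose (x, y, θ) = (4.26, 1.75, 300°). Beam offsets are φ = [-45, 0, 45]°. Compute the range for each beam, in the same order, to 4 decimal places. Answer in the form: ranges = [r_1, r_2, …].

ranges = [0.7765, 0.8660, 2.8978]

beam 1: φ=-45°, α=255°
  dir = (cos 255°, sin 255°) = (-0.2588, -0.9659); from cell (4,1)
  next x-line at t=1.0046, next y-line at t=0.7765; Δt_x=3.8637, Δt_y=1.0353
    y: enter (4,0) at t=0.7765 ← occupied
  → r_1 = 0.7765
beam 2: φ=0°, α=300°
  dir = (cos 300°, sin 300°) = (0.5000, -0.8660); from cell (4,1)
  next x-line at t=1.4800, next y-line at t=0.8660; Δt_x=2.0000, Δt_y=1.1547
    y: enter (4,0) at t=0.8660 ← occupied
  → r_2 = 0.8660
beam 3: φ=45°, α=345°
  dir = (cos 345°, sin 345°) = (0.9659, -0.2588); from cell (4,1)
  next x-line at t=0.7661, next y-line at t=2.8978; Δt_x=1.0353, Δt_y=3.8637
    x: enter (5,1) at t=0.7661
    x: enter (6,1) at t=1.8014
    x: enter (7,1) at t=2.8367
    y: enter (7,0) at t=2.8978 ← occupied
  → r_3 = 2.8978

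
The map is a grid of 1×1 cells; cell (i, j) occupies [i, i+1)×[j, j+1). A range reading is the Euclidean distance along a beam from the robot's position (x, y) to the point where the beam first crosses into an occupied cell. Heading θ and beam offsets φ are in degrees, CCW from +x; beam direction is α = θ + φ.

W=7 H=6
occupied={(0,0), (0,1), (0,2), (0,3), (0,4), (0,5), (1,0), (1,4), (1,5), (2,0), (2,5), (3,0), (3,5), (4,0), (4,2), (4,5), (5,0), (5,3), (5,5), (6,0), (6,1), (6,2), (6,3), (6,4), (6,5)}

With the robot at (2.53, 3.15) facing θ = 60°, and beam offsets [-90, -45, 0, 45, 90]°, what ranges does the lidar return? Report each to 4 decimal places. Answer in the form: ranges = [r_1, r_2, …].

ranges = [1.6974, 2.5571, 2.1362, 1.9153, 1.7000]

beam 1: φ=-90°, α=330°
  dir = (cos 330°, sin 330°) = (0.8660, -0.5000); from cell (2,3)
  next x-line at t=0.5427, next y-line at t=0.3000; Δt_x=1.1547, Δt_y=2.0000
    y: enter (2,2) at t=0.3000
    x: enter (3,2) at t=0.5427
    x: enter (4,2) at t=1.6974 ← occupied
  → r_1 = 1.6974
beam 2: φ=-45°, α=15°
  dir = (cos 15°, sin 15°) = (0.9659, 0.2588); from cell (2,3)
  next x-line at t=0.4866, next y-line at t=3.2841; Δt_x=1.0353, Δt_y=3.8637
    x: enter (3,3) at t=0.4866
    x: enter (4,3) at t=1.5219
    x: enter (5,3) at t=2.5571 ← occupied
  → r_2 = 2.5571
beam 3: φ=0°, α=60°
  dir = (cos 60°, sin 60°) = (0.5000, 0.8660); from cell (2,3)
  next x-line at t=0.9400, next y-line at t=0.9815; Δt_x=2.0000, Δt_y=1.1547
    x: enter (3,3) at t=0.9400
    y: enter (3,4) at t=0.9815
    y: enter (3,5) at t=2.1362 ← occupied
  → r_3 = 2.1362
beam 4: φ=45°, α=105°
  dir = (cos 105°, sin 105°) = (-0.2588, 0.9659); from cell (2,3)
  next x-line at t=2.0478, next y-line at t=0.8800; Δt_x=3.8637, Δt_y=1.0353
    y: enter (2,4) at t=0.8800
    y: enter (2,5) at t=1.9153 ← occupied
  → r_4 = 1.9153
beam 5: φ=90°, α=150°
  dir = (cos 150°, sin 150°) = (-0.8660, 0.5000); from cell (2,3)
  next x-line at t=0.6120, next y-line at t=1.7000; Δt_x=1.1547, Δt_y=2.0000
    x: enter (1,3) at t=0.6120
    y: enter (1,4) at t=1.7000 ← occupied
  → r_5 = 1.7000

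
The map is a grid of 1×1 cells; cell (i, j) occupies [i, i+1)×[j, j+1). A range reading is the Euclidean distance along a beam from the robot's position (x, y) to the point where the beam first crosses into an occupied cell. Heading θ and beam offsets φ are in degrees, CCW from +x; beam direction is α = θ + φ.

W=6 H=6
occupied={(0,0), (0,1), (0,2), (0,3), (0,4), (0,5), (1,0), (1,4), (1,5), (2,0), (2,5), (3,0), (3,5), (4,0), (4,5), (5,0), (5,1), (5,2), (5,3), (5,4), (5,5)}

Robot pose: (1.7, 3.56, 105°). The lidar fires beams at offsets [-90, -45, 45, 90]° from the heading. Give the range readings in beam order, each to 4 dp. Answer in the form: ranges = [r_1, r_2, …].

beam 1: φ=-90°, α=15°
  d=(0.9659,0.2588)  start (1,3)  tX=0.3106 tY=1.7000  stride 1/|dx|=1.0353 1/|dy|=3.8637
    cross x-line → (2,3), t=0.3106
    cross x-line → (3,3), t=1.3459
    cross y-line → (3,4), t=1.7000
    cross x-line → (4,4), t=2.3811
    cross x-line → (5,4), t=3.4164 (wall)
  → r_1 = 3.4164
beam 2: φ=-45°, α=60°
  d=(0.5000,0.8660)  start (1,3)  tX=0.6000 tY=0.5081  stride 1/|dx|=2.0000 1/|dy|=1.1547
    cross y-line → (1,4), t=0.5081 (wall)
  → r_2 = 0.5081
beam 3: φ=45°, α=150°
  d=(-0.8660,0.5000)  start (1,3)  tX=0.8083 tY=0.8800  stride 1/|dx|=1.1547 1/|dy|=2.0000
    cross x-line → (0,3), t=0.8083 (wall)
  → r_3 = 0.8083
beam 4: φ=90°, α=195°
  d=(-0.9659,-0.2588)  start (1,3)  tX=0.7247 tY=2.1637  stride 1/|dx|=1.0353 1/|dy|=3.8637
    cross x-line → (0,3), t=0.7247 (wall)
  → r_4 = 0.7247

ranges = [3.4164, 0.5081, 0.8083, 0.7247]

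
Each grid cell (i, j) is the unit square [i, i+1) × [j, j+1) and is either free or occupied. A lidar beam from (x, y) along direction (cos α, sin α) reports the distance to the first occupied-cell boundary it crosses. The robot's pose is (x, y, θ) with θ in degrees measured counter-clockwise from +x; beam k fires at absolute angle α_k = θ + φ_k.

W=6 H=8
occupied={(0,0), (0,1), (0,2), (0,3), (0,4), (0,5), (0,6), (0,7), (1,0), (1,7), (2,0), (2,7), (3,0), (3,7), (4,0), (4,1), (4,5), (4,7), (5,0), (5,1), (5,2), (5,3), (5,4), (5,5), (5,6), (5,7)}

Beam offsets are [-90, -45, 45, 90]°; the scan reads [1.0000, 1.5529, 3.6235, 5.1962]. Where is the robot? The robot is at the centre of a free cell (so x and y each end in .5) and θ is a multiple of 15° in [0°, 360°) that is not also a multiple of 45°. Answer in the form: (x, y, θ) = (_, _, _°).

(x, y, θ) = (1.5, 2.5, 330°)

Candidates: 22 free-cell centres × 16 headings = 352 poses. Raycast each; keep the one whose scan matches to 4 dp.
  (4.5, 6.5, 75°): beam 1 = 0.5176 ≠ 1.0000 ✗
  (1.5, 1.5, 195°): beam 1 = 1.9319 ≠ 1.0000 ✗
  (2.5, 3.5, 195°): beam 1 = 3.6235 ≠ 1.0000 ✗
  (2.5, 3.5, 330°): beam 1 = 2.8868 ≠ 1.0000 ✗
  …
  (1.5, 2.5, 330°): r_1=1.0000, r_2=1.5529, r_3=3.6235, r_4=5.1962 — all match ✓
Only this pose fits every beam.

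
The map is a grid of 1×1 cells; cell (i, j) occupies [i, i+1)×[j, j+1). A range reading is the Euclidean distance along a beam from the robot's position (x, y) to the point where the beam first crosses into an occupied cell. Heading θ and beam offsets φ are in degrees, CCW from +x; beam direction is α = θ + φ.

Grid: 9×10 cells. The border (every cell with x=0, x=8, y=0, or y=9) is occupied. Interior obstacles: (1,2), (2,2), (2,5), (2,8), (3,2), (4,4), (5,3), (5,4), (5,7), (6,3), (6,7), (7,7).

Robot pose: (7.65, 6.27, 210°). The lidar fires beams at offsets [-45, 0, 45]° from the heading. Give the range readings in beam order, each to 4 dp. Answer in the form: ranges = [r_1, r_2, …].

ranges = [6.8846, 2.5400, 2.5114]

beam 1: φ=-45°, α=165°
  direction (-0.9659, 0.2588); cell (7,6); t to first gridline: x 0.6729, y 2.8205 (then +1.0353 / +3.8637)
    (6,6) via x @ 0.6729
    (5,6) via x @ 1.7082
    (4,6) via x @ 2.7435
    (4,7) via y @ 2.8205
    (3,7) via x @ 3.7788
    (2,7) via x @ 4.8140
    (1,7) via x @ 5.8493
    (1,8) via y @ 6.6842
    (0,8) via x @ 6.8846  # hit
  → r_1 = 6.8846
beam 2: φ=0°, α=210°
  direction (-0.8660, -0.5000); cell (7,6); t to first gridline: x 0.7506, y 0.5400 (then +1.1547 / +2.0000)
    (7,5) via y @ 0.5400
    (6,5) via x @ 0.7506
    (5,5) via x @ 1.9053
    (5,4) via y @ 2.5400  # hit
  → r_2 = 2.5400
beam 3: φ=45°, α=255°
  direction (-0.2588, -0.9659); cell (7,6); t to first gridline: x 2.5114, y 0.2795 (then +3.8637 / +1.0353)
    (7,5) via y @ 0.2795
    (7,4) via y @ 1.3148
    (7,3) via y @ 2.3501
    (6,3) via x @ 2.5114  # hit
  → r_3 = 2.5114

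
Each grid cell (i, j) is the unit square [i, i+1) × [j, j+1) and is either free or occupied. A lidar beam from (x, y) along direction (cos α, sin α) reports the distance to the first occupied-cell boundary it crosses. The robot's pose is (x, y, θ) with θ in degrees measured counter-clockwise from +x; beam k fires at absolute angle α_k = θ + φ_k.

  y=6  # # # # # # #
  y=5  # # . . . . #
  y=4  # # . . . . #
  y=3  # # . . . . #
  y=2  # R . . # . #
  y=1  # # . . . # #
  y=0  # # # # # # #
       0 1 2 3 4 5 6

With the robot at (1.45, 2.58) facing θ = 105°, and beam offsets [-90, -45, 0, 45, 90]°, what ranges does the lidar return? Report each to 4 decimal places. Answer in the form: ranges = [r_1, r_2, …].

beam 1: φ=-90°, α=15°
  dir = (cos 15°, sin 15°) = (0.9659, 0.2588); from cell (1,2)
  next x-line at t=0.5694, next y-line at t=1.6228; Δt_x=1.0353, Δt_y=3.8637
    x: enter (2,2) at t=0.5694
    x: enter (3,2) at t=1.6047
    y: enter (3,3) at t=1.6228
    x: enter (4,3) at t=2.6400
    x: enter (5,3) at t=3.6752
    x: enter (6,3) at t=4.7105 ← occupied
  → r_1 = 4.7105
beam 2: φ=-45°, α=60°
  dir = (cos 60°, sin 60°) = (0.5000, 0.8660); from cell (1,2)
  next x-line at t=1.1000, next y-line at t=0.4850; Δt_x=2.0000, Δt_y=1.1547
    y: enter (1,3) at t=0.4850 ← occupied
  → r_2 = 0.4850
beam 3: φ=0°, α=105°
  dir = (cos 105°, sin 105°) = (-0.2588, 0.9659); from cell (1,2)
  next x-line at t=1.7387, next y-line at t=0.4348; Δt_x=3.8637, Δt_y=1.0353
    y: enter (1,3) at t=0.4348 ← occupied
  → r_3 = 0.4348
beam 4: φ=45°, α=150°
  dir = (cos 150°, sin 150°) = (-0.8660, 0.5000); from cell (1,2)
  next x-line at t=0.5196, next y-line at t=0.8400; Δt_x=1.1547, Δt_y=2.0000
    x: enter (0,2) at t=0.5196 ← occupied
  → r_4 = 0.5196
beam 5: φ=90°, α=195°
  dir = (cos 195°, sin 195°) = (-0.9659, -0.2588); from cell (1,2)
  next x-line at t=0.4659, next y-line at t=2.2409; Δt_x=1.0353, Δt_y=3.8637
    x: enter (0,2) at t=0.4659 ← occupied
  → r_5 = 0.4659

ranges = [4.7105, 0.4850, 0.4348, 0.5196, 0.4659]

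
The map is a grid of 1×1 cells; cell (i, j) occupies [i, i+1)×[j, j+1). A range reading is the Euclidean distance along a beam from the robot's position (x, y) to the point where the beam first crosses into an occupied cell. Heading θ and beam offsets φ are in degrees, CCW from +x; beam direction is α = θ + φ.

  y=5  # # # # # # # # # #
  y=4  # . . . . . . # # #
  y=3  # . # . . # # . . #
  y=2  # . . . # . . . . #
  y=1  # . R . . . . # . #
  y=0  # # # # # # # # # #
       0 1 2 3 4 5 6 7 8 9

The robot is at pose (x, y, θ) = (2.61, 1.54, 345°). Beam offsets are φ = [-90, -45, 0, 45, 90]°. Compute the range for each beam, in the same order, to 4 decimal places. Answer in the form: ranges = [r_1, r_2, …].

beam 1: φ=-90°, α=255°
  direction (-0.2588, -0.9659); cell (2,1); t to first gridline: x 2.3569, y 0.5590 (then +3.8637 / +1.0353)
    (2,0) via y @ 0.5590  # hit
  → r_1 = 0.5590
beam 2: φ=-45°, α=300°
  direction (0.5000, -0.8660); cell (2,1); t to first gridline: x 0.7800, y 0.6235 (then +2.0000 / +1.1547)
    (2,0) via y @ 0.6235  # hit
  → r_2 = 0.6235
beam 3: φ=0°, α=345°
  direction (0.9659, -0.2588); cell (2,1); t to first gridline: x 0.4038, y 2.0864 (then +1.0353 / +3.8637)
    (3,1) via x @ 0.4038
    (4,1) via x @ 1.4390
    (4,0) via y @ 2.0864  # hit
  → r_3 = 2.0864
beam 4: φ=45°, α=30°
  direction (0.8660, 0.5000); cell (2,1); t to first gridline: x 0.4503, y 0.9200 (then +1.1547 / +2.0000)
    (3,1) via x @ 0.4503
    (3,2) via y @ 0.9200
    (4,2) via x @ 1.6050  # hit
  → r_4 = 1.6050
beam 5: φ=90°, α=75°
  direction (0.2588, 0.9659); cell (2,1); t to first gridline: x 1.5068, y 0.4762 (then +3.8637 / +1.0353)
    (2,2) via y @ 0.4762
    (3,2) via x @ 1.5068
    (3,3) via y @ 1.5115
    (3,4) via y @ 2.5468
    (3,5) via y @ 3.5821  # hit
  → r_5 = 3.5821

ranges = [0.5590, 0.6235, 2.0864, 1.6050, 3.5821]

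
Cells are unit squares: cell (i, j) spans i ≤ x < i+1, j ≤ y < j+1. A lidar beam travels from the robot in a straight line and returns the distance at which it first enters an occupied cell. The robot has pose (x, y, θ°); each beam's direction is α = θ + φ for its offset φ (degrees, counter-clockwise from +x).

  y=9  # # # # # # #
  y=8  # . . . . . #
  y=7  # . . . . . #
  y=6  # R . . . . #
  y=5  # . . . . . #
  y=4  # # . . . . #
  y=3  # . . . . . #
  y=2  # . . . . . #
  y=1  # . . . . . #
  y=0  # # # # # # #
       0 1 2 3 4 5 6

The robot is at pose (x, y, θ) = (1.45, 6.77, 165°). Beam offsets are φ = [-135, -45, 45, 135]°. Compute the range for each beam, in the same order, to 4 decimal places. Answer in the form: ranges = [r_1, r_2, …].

beam 1: φ=-135°, α=30°
  dir = (cos 30°, sin 30°) = (0.8660, 0.5000); from cell (1,6)
  next x-line at t=0.6351, next y-line at t=0.4600; Δt_x=1.1547, Δt_y=2.0000
    y: enter (1,7) at t=0.4600
    x: enter (2,7) at t=0.6351
    x: enter (3,7) at t=1.7898
    y: enter (3,8) at t=2.4600
    x: enter (4,8) at t=2.9445
    x: enter (5,8) at t=4.0992
    y: enter (5,9) at t=4.4600 ← occupied
  → r_1 = 4.4600
beam 2: φ=-45°, α=120°
  dir = (cos 120°, sin 120°) = (-0.5000, 0.8660); from cell (1,6)
  next x-line at t=0.9000, next y-line at t=0.2656; Δt_x=2.0000, Δt_y=1.1547
    y: enter (1,7) at t=0.2656
    x: enter (0,7) at t=0.9000 ← occupied
  → r_2 = 0.9000
beam 3: φ=45°, α=210°
  dir = (cos 210°, sin 210°) = (-0.8660, -0.5000); from cell (1,6)
  next x-line at t=0.5196, next y-line at t=1.5400; Δt_x=1.1547, Δt_y=2.0000
    x: enter (0,6) at t=0.5196 ← occupied
  → r_3 = 0.5196
beam 4: φ=135°, α=300°
  dir = (cos 300°, sin 300°) = (0.5000, -0.8660); from cell (1,6)
  next x-line at t=1.1000, next y-line at t=0.8891; Δt_x=2.0000, Δt_y=1.1547
    y: enter (1,5) at t=0.8891
    x: enter (2,5) at t=1.1000
    y: enter (2,4) at t=2.0438
    x: enter (3,4) at t=3.1000
    y: enter (3,3) at t=3.1985
    y: enter (3,2) at t=4.3532
    x: enter (4,2) at t=5.1000
    y: enter (4,1) at t=5.5079
    y: enter (4,0) at t=6.6626 ← occupied
  → r_4 = 6.6626

ranges = [4.4600, 0.9000, 0.5196, 6.6626]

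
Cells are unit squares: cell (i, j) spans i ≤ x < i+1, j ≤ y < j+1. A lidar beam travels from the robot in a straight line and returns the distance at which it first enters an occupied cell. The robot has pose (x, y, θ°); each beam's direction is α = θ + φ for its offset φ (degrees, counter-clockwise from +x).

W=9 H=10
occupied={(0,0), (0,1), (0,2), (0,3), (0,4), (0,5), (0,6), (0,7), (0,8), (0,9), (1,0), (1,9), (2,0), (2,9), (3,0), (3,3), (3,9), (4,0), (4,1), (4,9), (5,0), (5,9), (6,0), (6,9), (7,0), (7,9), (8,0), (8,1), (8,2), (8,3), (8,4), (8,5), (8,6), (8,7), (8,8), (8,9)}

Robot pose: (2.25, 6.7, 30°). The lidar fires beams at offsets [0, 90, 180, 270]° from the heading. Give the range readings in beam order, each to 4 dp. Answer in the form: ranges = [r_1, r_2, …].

ranges = [4.6000, 2.5000, 1.4434, 3.1177]

beam 1: φ=0°, α=30°
  cosα=0.8660 sinα=0.5000 | (2,6) | tMaxX 0.8660 tMaxY 0.6000 | tΔX 1.1547 tΔY 2.0000
    t=0.6000 [y] (2,7)
    t=0.8660 [x] (3,7)
    t=2.0207 [x] (4,7)
    t=2.6000 [y] (4,8)
    t=3.1754 [x] (5,8)
    t=4.3301 [x] (6,8)
    t=4.6000 [y] (6,9) — stop
  → r_1 = 4.6000
beam 2: φ=90°, α=120°
  cosα=-0.5000 sinα=0.8660 | (2,6) | tMaxX 0.5000 tMaxY 0.3464 | tΔX 2.0000 tΔY 1.1547
    t=0.3464 [y] (2,7)
    t=0.5000 [x] (1,7)
    t=1.5011 [y] (1,8)
    t=2.5000 [x] (0,8) — stop
  → r_2 = 2.5000
beam 3: φ=180°, α=210°
  cosα=-0.8660 sinα=-0.5000 | (2,6) | tMaxX 0.2887 tMaxY 1.4000 | tΔX 1.1547 tΔY 2.0000
    t=0.2887 [x] (1,6)
    t=1.4000 [y] (1,5)
    t=1.4434 [x] (0,5) — stop
  → r_3 = 1.4434
beam 4: φ=270°, α=300°
  cosα=0.5000 sinα=-0.8660 | (2,6) | tMaxX 1.5000 tMaxY 0.8083 | tΔX 2.0000 tΔY 1.1547
    t=0.8083 [y] (2,5)
    t=1.5000 [x] (3,5)
    t=1.9630 [y] (3,4)
    t=3.1177 [y] (3,3) — stop
  → r_4 = 3.1177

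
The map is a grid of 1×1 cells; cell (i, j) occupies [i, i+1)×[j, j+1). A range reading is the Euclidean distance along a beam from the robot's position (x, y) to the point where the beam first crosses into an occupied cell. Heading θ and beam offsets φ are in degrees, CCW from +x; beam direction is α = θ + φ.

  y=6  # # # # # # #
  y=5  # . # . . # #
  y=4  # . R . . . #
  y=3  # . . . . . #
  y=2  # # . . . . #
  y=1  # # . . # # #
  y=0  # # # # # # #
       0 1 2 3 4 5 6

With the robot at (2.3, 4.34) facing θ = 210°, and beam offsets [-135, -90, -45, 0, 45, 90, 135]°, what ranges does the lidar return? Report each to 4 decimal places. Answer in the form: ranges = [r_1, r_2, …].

beam 1: φ=-135°, α=75°
  cosα=0.2588 sinα=0.9659 | (2,4) | tMaxX 2.7046 tMaxY 0.6833 | tΔX 3.8637 tΔY 1.0353
    t=0.6833 [y] (2,5) — stop
  → r_1 = 0.6833
beam 2: φ=-90°, α=120°
  cosα=-0.5000 sinα=0.8660 | (2,4) | tMaxX 0.6000 tMaxY 0.7621 | tΔX 2.0000 tΔY 1.1547
    t=0.6000 [x] (1,4)
    t=0.7621 [y] (1,5)
    t=1.9168 [y] (1,6) — stop
  → r_2 = 1.9168
beam 3: φ=-45°, α=165°
  cosα=-0.9659 sinα=0.2588 | (2,4) | tMaxX 0.3106 tMaxY 2.5500 | tΔX 1.0353 tΔY 3.8637
    t=0.3106 [x] (1,4)
    t=1.3459 [x] (0,4) — stop
  → r_3 = 1.3459
beam 4: φ=0°, α=210°
  cosα=-0.8660 sinα=-0.5000 | (2,4) | tMaxX 0.3464 tMaxY 0.6800 | tΔX 1.1547 tΔY 2.0000
    t=0.3464 [x] (1,4)
    t=0.6800 [y] (1,3)
    t=1.5011 [x] (0,3) — stop
  → r_4 = 1.5011
beam 5: φ=45°, α=255°
  cosα=-0.2588 sinα=-0.9659 | (2,4) | tMaxX 1.1591 tMaxY 0.3520 | tΔX 3.8637 tΔY 1.0353
    t=0.3520 [y] (2,3)
    t=1.1591 [x] (1,3)
    t=1.3873 [y] (1,2) — stop
  → r_5 = 1.3873
beam 6: φ=90°, α=300°
  cosα=0.5000 sinα=-0.8660 | (2,4) | tMaxX 1.4000 tMaxY 0.3926 | tΔX 2.0000 tΔY 1.1547
    t=0.3926 [y] (2,3)
    t=1.4000 [x] (3,3)
    t=1.5473 [y] (3,2)
    t=2.7020 [y] (3,1)
    t=3.4000 [x] (4,1) — stop
  → r_6 = 3.4000
beam 7: φ=135°, α=345°
  cosα=0.9659 sinα=-0.2588 | (2,4) | tMaxX 0.7247 tMaxY 1.3137 | tΔX 1.0353 tΔY 3.8637
    t=0.7247 [x] (3,4)
    t=1.3137 [y] (3,3)
    t=1.7600 [x] (4,3)
    t=2.7952 [x] (5,3)
    t=3.8305 [x] (6,3) — stop
  → r_7 = 3.8305

ranges = [0.6833, 1.9168, 1.3459, 1.5011, 1.3873, 3.4000, 3.8305]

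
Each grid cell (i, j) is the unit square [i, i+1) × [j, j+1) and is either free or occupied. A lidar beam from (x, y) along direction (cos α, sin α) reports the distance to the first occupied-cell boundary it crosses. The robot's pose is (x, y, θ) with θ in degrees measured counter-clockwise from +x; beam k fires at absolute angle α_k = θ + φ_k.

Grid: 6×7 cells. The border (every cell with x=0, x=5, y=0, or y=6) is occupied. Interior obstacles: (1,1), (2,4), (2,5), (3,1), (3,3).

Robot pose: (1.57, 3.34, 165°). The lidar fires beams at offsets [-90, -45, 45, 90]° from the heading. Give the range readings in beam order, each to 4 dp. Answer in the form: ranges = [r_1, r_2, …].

ranges = [1.6614, 1.1400, 0.6582, 1.3873]

beam 1: φ=-90°, α=75°
  direction (0.2588, 0.9659); cell (1,3); t to first gridline: x 1.6614, y 0.6833 (then +3.8637 / +1.0353)
    (1,4) via y @ 0.6833
    (2,4) via x @ 1.6614  # hit
  → r_1 = 1.6614
beam 2: φ=-45°, α=120°
  direction (-0.5000, 0.8660); cell (1,3); t to first gridline: x 1.1400, y 0.7621 (then +2.0000 / +1.1547)
    (1,4) via y @ 0.7621
    (0,4) via x @ 1.1400  # hit
  → r_2 = 1.1400
beam 3: φ=45°, α=210°
  direction (-0.8660, -0.5000); cell (1,3); t to first gridline: x 0.6582, y 0.6800 (then +1.1547 / +2.0000)
    (0,3) via x @ 0.6582  # hit
  → r_3 = 0.6582
beam 4: φ=90°, α=255°
  direction (-0.2588, -0.9659); cell (1,3); t to first gridline: x 2.2023, y 0.3520 (then +3.8637 / +1.0353)
    (1,2) via y @ 0.3520
    (1,1) via y @ 1.3873  # hit
  → r_4 = 1.3873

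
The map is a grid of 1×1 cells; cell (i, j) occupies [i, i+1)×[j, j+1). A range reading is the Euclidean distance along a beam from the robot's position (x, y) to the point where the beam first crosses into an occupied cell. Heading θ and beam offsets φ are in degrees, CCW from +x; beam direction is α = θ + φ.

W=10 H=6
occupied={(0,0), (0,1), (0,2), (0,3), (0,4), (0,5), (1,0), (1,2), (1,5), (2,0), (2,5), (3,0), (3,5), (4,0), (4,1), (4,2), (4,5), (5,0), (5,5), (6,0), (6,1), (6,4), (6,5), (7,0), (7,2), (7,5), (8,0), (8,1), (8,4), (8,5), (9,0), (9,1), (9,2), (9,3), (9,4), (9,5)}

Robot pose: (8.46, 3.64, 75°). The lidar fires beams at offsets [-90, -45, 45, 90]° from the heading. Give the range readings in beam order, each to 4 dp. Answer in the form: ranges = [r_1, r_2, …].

beam 1: φ=-90°, α=345°
  d=(0.9659,-0.2588)  start (8,3)  tX=0.5590 tY=2.4728  stride 1/|dx|=1.0353 1/|dy|=3.8637
    cross x-line → (9,3), t=0.5590 (wall)
  → r_1 = 0.5590
beam 2: φ=-45°, α=30°
  d=(0.8660,0.5000)  start (8,3)  tX=0.6235 tY=0.7200  stride 1/|dx|=1.1547 1/|dy|=2.0000
    cross x-line → (9,3), t=0.6235 (wall)
  → r_2 = 0.6235
beam 3: φ=45°, α=120°
  d=(-0.5000,0.8660)  start (8,3)  tX=0.9200 tY=0.4157  stride 1/|dx|=2.0000 1/|dy|=1.1547
    cross y-line → (8,4), t=0.4157 (wall)
  → r_3 = 0.4157
beam 4: φ=90°, α=165°
  d=(-0.9659,0.2588)  start (8,3)  tX=0.4762 tY=1.3909  stride 1/|dx|=1.0353 1/|dy|=3.8637
    cross x-line → (7,3), t=0.4762
    cross y-line → (7,4), t=1.3909
    cross x-line → (6,4), t=1.5115 (wall)
  → r_4 = 1.5115

ranges = [0.5590, 0.6235, 0.4157, 1.5115]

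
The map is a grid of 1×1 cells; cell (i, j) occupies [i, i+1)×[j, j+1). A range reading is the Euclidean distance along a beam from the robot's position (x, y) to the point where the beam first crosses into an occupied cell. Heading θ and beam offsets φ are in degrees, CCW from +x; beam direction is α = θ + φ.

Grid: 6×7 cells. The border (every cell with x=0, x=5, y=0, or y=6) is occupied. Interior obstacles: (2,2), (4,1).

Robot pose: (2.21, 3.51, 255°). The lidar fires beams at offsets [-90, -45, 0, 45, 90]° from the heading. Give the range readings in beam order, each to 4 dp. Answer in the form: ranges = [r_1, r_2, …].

beam 1: φ=-90°, α=165°
  dir = (cos 165°, sin 165°) = (-0.9659, 0.2588); from cell (2,3)
  next x-line at t=0.2174, next y-line at t=1.8932; Δt_x=1.0353, Δt_y=3.8637
    x: enter (1,3) at t=0.2174
    x: enter (0,3) at t=1.2527 ← occupied
  → r_1 = 1.2527
beam 2: φ=-45°, α=210°
  dir = (cos 210°, sin 210°) = (-0.8660, -0.5000); from cell (2,3)
  next x-line at t=0.2425, next y-line at t=1.0200; Δt_x=1.1547, Δt_y=2.0000
    x: enter (1,3) at t=0.2425
    y: enter (1,2) at t=1.0200
    x: enter (0,2) at t=1.3972 ← occupied
  → r_2 = 1.3972
beam 3: φ=0°, α=255°
  dir = (cos 255°, sin 255°) = (-0.2588, -0.9659); from cell (2,3)
  next x-line at t=0.8114, next y-line at t=0.5280; Δt_x=3.8637, Δt_y=1.0353
    y: enter (2,2) at t=0.5280 ← occupied
  → r_3 = 0.5280
beam 4: φ=45°, α=300°
  dir = (cos 300°, sin 300°) = (0.5000, -0.8660); from cell (2,3)
  next x-line at t=1.5800, next y-line at t=0.5889; Δt_x=2.0000, Δt_y=1.1547
    y: enter (2,2) at t=0.5889 ← occupied
  → r_4 = 0.5889
beam 5: φ=90°, α=345°
  dir = (cos 345°, sin 345°) = (0.9659, -0.2588); from cell (2,3)
  next x-line at t=0.8179, next y-line at t=1.9705; Δt_x=1.0353, Δt_y=3.8637
    x: enter (3,3) at t=0.8179
    x: enter (4,3) at t=1.8531
    y: enter (4,2) at t=1.9705
    x: enter (5,2) at t=2.8884 ← occupied
  → r_5 = 2.8884

ranges = [1.2527, 1.3972, 0.5280, 0.5889, 2.8884]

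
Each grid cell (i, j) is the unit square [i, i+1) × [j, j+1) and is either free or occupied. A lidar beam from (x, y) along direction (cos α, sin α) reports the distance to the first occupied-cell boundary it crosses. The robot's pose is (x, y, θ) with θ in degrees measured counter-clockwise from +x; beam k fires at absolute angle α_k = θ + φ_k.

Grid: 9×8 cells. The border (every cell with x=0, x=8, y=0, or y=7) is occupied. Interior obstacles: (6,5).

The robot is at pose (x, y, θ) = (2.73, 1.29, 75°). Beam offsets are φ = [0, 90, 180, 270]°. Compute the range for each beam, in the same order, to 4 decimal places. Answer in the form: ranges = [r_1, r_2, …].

beam 1: φ=0°, α=75°
  dir = (cos 75°, sin 75°) = (0.2588, 0.9659); from cell (2,1)
  next x-line at t=1.0432, next y-line at t=0.7350; Δt_x=3.8637, Δt_y=1.0353
    y: enter (2,2) at t=0.7350
    x: enter (3,2) at t=1.0432
    y: enter (3,3) at t=1.7703
    y: enter (3,4) at t=2.8056
    y: enter (3,5) at t=3.8409
    y: enter (3,6) at t=4.8762
    x: enter (4,6) at t=4.9069
    y: enter (4,7) at t=5.9114 ← occupied
  → r_1 = 5.9114
beam 2: φ=90°, α=165°
  dir = (cos 165°, sin 165°) = (-0.9659, 0.2588); from cell (2,1)
  next x-line at t=0.7558, next y-line at t=2.7432; Δt_x=1.0353, Δt_y=3.8637
    x: enter (1,1) at t=0.7558
    x: enter (0,1) at t=1.7910 ← occupied
  → r_2 = 1.7910
beam 3: φ=180°, α=255°
  dir = (cos 255°, sin 255°) = (-0.2588, -0.9659); from cell (2,1)
  next x-line at t=2.8205, next y-line at t=0.3002; Δt_x=3.8637, Δt_y=1.0353
    y: enter (2,0) at t=0.3002 ← occupied
  → r_3 = 0.3002
beam 4: φ=270°, α=345°
  dir = (cos 345°, sin 345°) = (0.9659, -0.2588); from cell (2,1)
  next x-line at t=0.2795, next y-line at t=1.1205; Δt_x=1.0353, Δt_y=3.8637
    x: enter (3,1) at t=0.2795
    y: enter (3,0) at t=1.1205 ← occupied
  → r_4 = 1.1205

ranges = [5.9114, 1.7910, 0.3002, 1.1205]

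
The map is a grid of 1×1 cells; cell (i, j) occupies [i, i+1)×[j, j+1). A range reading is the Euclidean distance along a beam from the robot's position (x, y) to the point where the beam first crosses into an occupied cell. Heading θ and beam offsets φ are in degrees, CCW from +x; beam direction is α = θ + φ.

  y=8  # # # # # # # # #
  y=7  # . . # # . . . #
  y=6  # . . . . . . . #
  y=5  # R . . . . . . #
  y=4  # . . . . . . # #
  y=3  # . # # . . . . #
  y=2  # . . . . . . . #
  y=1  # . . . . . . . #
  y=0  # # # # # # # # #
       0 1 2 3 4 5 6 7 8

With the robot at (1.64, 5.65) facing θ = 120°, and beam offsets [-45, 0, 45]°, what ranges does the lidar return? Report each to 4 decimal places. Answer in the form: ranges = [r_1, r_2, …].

ranges = [2.4329, 1.2800, 0.6626]

beam 1: φ=-45°, α=75°
  dir = (cos 75°, sin 75°) = (0.2588, 0.9659); from cell (1,5)
  next x-line at t=1.3909, next y-line at t=0.3623; Δt_x=3.8637, Δt_y=1.0353
    y: enter (1,6) at t=0.3623
    x: enter (2,6) at t=1.3909
    y: enter (2,7) at t=1.3976
    y: enter (2,8) at t=2.4329 ← occupied
  → r_1 = 2.4329
beam 2: φ=0°, α=120°
  dir = (cos 120°, sin 120°) = (-0.5000, 0.8660); from cell (1,5)
  next x-line at t=1.2800, next y-line at t=0.4041; Δt_x=2.0000, Δt_y=1.1547
    y: enter (1,6) at t=0.4041
    x: enter (0,6) at t=1.2800 ← occupied
  → r_2 = 1.2800
beam 3: φ=45°, α=165°
  dir = (cos 165°, sin 165°) = (-0.9659, 0.2588); from cell (1,5)
  next x-line at t=0.6626, next y-line at t=1.3523; Δt_x=1.0353, Δt_y=3.8637
    x: enter (0,5) at t=0.6626 ← occupied
  → r_3 = 0.6626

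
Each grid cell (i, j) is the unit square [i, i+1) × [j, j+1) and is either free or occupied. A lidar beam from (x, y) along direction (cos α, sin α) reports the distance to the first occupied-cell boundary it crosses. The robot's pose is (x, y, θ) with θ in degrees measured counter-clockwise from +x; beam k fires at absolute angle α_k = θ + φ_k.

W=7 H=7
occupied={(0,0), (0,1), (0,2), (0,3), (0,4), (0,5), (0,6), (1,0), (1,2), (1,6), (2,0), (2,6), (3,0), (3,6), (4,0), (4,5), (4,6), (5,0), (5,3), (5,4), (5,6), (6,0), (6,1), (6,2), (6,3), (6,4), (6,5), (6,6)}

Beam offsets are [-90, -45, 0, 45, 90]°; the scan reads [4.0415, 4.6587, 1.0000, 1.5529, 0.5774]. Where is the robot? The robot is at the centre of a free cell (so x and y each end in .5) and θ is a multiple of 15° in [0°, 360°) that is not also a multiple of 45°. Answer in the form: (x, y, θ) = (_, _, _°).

(x, y, θ) = (2.5, 1.5, 150°)

Enumerate (i+0.5, j+0.5, θ) over the 21 free cells and 16 admissible headings. For each, cast all 5 beams and compare to the given ranges.
  (2.5, 2.5, 150°): beam 1 = 3.0000 ≠ 4.0415 ✗
  (2.5, 5.5, 255°): beam 1 = 1.5529 ≠ 4.0415 ✗
  (1.5, 4.5, 150°): beam 1 = 1.7321 ≠ 4.0415 ✗
  (1.5, 3.5, 210°): beam 1 = 1.0000 ≠ 4.0415 ✗
  …
  (2.5, 1.5, 150°): r_1=4.0415, r_2=4.6587, r_3=1.0000, r_4=1.5529, r_5=0.5774 — all match ✓
Only this pose fits every beam.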